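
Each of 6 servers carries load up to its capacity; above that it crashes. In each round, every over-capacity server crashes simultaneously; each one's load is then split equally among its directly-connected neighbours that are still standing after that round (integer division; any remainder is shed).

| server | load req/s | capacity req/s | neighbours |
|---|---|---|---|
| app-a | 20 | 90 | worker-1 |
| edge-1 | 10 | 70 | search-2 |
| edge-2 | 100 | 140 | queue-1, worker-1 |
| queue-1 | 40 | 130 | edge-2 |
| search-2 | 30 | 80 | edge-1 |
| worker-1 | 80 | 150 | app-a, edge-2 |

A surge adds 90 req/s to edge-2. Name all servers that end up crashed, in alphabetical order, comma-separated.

Round 1 — edge-2 at 190 > 140. edge-2 crashes.
  edge-2 sheds 190 req/s to queue-1, worker-1: 95 each.
    queue-1: 40+95 = 135 > 130
    worker-1: 80+95 = 175 > 150
Round 2 — queue-1, worker-1 crash.
  queue-1 sheds 135 req/s: no online neighbours, lost.
  worker-1 sheds 175 req/s to app-a: 175 each.
    app-a: 20+175 = 195 > 90
Round 3 — app-a crashes.
  app-a sheds 195 req/s: no online neighbours, lost.
No further crashes.

app-a, edge-2, queue-1, worker-1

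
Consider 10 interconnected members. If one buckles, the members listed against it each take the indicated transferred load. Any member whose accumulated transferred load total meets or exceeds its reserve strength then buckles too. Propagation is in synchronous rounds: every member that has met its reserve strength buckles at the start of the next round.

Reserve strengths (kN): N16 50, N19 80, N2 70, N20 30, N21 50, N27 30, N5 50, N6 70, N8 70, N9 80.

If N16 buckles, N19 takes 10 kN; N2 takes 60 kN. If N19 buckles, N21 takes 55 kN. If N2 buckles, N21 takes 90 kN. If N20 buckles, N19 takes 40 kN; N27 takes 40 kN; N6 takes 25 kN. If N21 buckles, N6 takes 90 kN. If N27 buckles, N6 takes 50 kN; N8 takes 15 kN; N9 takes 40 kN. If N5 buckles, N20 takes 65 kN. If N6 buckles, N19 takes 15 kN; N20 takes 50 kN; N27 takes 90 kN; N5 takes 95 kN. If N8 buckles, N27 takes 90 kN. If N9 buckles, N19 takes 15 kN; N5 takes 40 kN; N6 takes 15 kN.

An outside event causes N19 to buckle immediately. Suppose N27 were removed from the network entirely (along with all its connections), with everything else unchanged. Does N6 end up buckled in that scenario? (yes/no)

yes

With N27 removed:
Round 1 — N19 buckles (initial).
  N21: +55 → 55 ≥ 50
Round 2 — N21 buckles.
  N6: +90 → 90 ≥ 70
Round 3 — N6 buckles.
  N20: +50 → 50 ≥ 30
  N5: +95 → 95 ≥ 50
Round 4 — N20, N5 buckle.
No further bucklings.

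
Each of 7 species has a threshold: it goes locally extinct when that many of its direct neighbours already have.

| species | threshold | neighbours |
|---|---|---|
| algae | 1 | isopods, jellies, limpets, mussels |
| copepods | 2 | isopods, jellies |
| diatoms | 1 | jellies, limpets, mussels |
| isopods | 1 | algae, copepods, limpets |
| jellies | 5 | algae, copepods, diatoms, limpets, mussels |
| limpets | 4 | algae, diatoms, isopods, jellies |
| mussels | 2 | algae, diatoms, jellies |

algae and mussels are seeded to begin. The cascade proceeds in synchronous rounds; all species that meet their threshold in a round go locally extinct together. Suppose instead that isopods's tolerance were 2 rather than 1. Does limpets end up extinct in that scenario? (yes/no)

no

With isopods's tolerance at 2:
Round 1 — algae, mussels go locally extinct (initial).
Round 2 — checking thresholds:
  diatoms: 1 of 3 neighbours ≥ 1, goes locally extinct.
  isopods: 1 of 3 neighbours < 2, not yet.
  jellies: 2 of 5 neighbours < 5, not yet.
  limpets: 1 of 4 neighbours < 4, not yet.
Round 3 — no new extinctions; cascade stops.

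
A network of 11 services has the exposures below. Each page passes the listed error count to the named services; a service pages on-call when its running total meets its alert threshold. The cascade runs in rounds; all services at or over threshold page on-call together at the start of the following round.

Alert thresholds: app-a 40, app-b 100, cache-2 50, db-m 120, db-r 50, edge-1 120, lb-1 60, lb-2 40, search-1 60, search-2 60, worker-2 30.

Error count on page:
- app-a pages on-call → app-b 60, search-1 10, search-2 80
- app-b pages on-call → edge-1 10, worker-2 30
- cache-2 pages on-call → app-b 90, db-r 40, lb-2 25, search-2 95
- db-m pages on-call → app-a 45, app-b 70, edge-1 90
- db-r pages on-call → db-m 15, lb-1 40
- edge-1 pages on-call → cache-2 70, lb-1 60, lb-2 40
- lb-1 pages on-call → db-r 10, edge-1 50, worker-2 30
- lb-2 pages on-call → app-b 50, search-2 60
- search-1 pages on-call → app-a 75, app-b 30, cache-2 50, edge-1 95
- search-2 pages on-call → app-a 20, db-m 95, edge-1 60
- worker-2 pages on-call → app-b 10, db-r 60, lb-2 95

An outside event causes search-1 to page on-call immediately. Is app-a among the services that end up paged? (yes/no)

yes

Round 1 — search-1 pages on-call (initial).
  app-a: +75 → 75 ≥ 40
  app-b: +30 → 30 < 100
  cache-2: +50 → 50 ≥ 50
  edge-1: +95 → 95 < 120
Round 2 — app-a, cache-2 page on-call.
  app-b: +60+90 → 180 ≥ 100
  db-r: +40 → 40 < 50
  lb-2: +25 → 25 < 40
  search-2: +80+95 → 175 ≥ 60
Round 3 — app-b, search-2 page on-call.
  db-m: +95 → 95 < 120
  edge-1: +10+60 → 165 ≥ 120
  worker-2: +30 → 30 ≥ 30
Round 4 — edge-1, worker-2 page on-call.
  db-r: +60 → 100 ≥ 50
  lb-1: +60 → 60 ≥ 60
  lb-2: +40+95 → 160 ≥ 40
Round 5 — db-r, lb-1, lb-2 page on-call.
  db-m: +15 → 110 < 120
No further pages.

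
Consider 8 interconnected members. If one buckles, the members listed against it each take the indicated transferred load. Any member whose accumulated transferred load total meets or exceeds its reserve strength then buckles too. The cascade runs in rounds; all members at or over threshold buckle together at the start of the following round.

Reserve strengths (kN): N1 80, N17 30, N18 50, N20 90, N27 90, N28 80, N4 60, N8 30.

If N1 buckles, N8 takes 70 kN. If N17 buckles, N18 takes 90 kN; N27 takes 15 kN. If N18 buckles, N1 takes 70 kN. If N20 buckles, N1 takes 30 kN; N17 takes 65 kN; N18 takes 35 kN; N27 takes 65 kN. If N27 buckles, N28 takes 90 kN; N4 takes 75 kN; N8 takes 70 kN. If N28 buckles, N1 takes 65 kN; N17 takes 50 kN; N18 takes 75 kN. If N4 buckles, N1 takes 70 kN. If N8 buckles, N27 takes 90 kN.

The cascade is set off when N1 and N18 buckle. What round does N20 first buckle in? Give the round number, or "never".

never

Round 1 — N1, N18 buckle (initial).
  N8: +70 → 70 ≥ 30
Round 2 — N8 buckles.
  N27: +90 → 90 ≥ 90
Round 3 — N27 buckles.
  N28: +90 → 90 ≥ 80
  N4: +75 → 75 ≥ 60
Round 4 — N28, N4 buckle.
  N17: +50 → 50 ≥ 30
Round 5 — N17 buckles.
No further bucklings.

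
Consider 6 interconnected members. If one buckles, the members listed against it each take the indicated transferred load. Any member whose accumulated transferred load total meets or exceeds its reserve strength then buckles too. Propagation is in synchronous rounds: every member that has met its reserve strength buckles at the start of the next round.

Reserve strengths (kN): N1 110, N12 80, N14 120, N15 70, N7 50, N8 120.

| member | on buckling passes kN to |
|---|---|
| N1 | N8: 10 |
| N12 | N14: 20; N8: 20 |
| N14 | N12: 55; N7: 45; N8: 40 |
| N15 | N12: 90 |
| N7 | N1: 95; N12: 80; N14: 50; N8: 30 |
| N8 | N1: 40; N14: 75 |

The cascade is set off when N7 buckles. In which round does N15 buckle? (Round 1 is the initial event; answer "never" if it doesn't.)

Round 1 — N7 buckles (initial).
  N1: +95 → 95 < 110
  N12: +80 → 80 ≥ 80
  N14: +50 → 50 < 120
  N8: +30 → 30 < 120
Round 2 — N12 buckles.
  N14: +20 → 70 < 120
  N8: +20 → 50 < 120
No further bucklings.

never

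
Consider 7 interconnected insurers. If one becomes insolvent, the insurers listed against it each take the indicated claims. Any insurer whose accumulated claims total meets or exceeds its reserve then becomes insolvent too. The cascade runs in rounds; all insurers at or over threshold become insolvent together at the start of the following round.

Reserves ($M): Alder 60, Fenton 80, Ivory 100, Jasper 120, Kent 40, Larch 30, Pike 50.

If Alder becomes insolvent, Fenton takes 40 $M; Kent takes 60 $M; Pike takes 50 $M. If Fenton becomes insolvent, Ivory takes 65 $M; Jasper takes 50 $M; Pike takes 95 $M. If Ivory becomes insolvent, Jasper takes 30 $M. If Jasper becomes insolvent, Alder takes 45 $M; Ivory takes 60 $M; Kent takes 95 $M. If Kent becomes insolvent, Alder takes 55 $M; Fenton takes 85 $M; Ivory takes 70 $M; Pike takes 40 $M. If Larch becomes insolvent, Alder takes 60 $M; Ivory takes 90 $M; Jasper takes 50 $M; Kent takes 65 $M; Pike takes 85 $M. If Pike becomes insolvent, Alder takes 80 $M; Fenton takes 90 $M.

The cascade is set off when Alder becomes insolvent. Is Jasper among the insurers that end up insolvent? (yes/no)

Round 1 — Alder becomes insolvent (initial).
  Fenton: +40 → 40 < 80
  Kent: +60 → 60 ≥ 40
  Pike: +50 → 50 ≥ 50
Round 2 — Kent, Pike become insolvent.
  Fenton: +85+90 → 215 ≥ 80
  Ivory: +70 → 70 < 100
Round 3 — Fenton becomes insolvent.
  Ivory: +65 → 135 ≥ 100
  Jasper: +50 → 50 < 120
Round 4 — Ivory becomes insolvent.
  Jasper: +30 → 80 < 120
No further insolvencies.

no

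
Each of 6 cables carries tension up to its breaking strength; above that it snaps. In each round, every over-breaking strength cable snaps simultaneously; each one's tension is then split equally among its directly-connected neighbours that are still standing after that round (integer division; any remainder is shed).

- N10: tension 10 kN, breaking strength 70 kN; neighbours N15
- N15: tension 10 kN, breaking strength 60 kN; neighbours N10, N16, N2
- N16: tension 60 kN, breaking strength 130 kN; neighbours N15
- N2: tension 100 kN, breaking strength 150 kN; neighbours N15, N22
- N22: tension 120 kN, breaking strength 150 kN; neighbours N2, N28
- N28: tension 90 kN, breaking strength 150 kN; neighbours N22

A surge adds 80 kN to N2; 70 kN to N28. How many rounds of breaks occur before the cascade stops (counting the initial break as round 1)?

2

Round 1 — N2 at 180 > 150; N28 at 160 > 150. N2, N28 snap.
  N2 sheds 180 kN to N15, N22: 90 each.
    N15: 10+90 = 100 > 60
    N22: 120+90 = 210 > 150
  N28 sheds 160 kN to N22: 160 each.
    N22: 210+160 = 370 > 150
Round 2 — N15, N22 snap.
  N15 sheds 100 kN to N10, N16: 50 each.
    N10: 10+50 = 60 ≤ 70
    N16: 60+50 = 110 ≤ 130
  N22 sheds 370 kN: no online neighbours, lost.
No further breaks.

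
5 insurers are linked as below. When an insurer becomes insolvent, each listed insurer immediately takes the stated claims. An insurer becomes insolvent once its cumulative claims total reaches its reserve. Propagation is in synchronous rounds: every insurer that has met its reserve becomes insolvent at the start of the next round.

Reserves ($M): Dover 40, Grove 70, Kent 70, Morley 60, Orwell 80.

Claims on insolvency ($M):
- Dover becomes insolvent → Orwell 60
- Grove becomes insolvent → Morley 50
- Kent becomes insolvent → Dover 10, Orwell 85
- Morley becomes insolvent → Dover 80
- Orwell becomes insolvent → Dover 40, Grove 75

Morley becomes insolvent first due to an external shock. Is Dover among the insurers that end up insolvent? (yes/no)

Round 1 — Morley becomes insolvent (initial).
  Dover: +80 → 80 ≥ 40
Round 2 — Dover becomes insolvent.
  Orwell: +60 → 60 < 80
No further insolvencies.

yes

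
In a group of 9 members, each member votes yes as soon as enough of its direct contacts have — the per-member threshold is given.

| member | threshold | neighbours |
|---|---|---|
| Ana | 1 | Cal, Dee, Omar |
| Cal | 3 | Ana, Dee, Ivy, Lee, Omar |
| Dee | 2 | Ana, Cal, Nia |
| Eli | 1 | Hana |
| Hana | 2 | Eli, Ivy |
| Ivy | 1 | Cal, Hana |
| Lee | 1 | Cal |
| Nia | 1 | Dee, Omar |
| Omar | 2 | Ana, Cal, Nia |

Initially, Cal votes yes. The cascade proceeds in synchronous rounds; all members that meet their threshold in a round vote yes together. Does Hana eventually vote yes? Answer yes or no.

Round 1 — Cal votes yes (initial).
Round 2 — checking thresholds:
  Ana: 1 of 3 neighbours ≥ 1, votes yes.
  Dee: 1 of 3 neighbours < 2, holds.
  Ivy: 1 of 2 neighbours ≥ 1, votes yes.
  Lee: 1 of 1 neighbours ≥ 1, votes yes.
  Omar: 1 of 3 neighbours < 2, holds.
Round 3 — checking thresholds:
  Dee: 2 of 3 neighbours ≥ 2, votes yes.
  Hana: 1 of 2 neighbours < 2, holds.
  Omar: 2 of 3 neighbours ≥ 2, votes yes.
Round 4 — checking thresholds:
  Hana: 1 of 2 neighbours < 2, holds.
  Nia: 2 of 2 neighbours ≥ 1, votes yes.
Round 5 — no new yes votes; cascade stops.

no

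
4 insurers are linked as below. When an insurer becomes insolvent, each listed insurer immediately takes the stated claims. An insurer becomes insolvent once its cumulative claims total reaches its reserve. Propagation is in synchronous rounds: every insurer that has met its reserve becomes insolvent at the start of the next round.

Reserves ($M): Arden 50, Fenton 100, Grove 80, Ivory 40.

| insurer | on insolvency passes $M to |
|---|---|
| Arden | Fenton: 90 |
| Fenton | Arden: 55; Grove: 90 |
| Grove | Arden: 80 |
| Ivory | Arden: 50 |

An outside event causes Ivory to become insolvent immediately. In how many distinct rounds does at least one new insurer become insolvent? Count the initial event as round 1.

2

Round 1 — Ivory becomes insolvent (initial).
  Arden: +50 → 50 ≥ 50
Round 2 — Arden becomes insolvent.
  Fenton: +90 → 90 < 100
No further insolvencies.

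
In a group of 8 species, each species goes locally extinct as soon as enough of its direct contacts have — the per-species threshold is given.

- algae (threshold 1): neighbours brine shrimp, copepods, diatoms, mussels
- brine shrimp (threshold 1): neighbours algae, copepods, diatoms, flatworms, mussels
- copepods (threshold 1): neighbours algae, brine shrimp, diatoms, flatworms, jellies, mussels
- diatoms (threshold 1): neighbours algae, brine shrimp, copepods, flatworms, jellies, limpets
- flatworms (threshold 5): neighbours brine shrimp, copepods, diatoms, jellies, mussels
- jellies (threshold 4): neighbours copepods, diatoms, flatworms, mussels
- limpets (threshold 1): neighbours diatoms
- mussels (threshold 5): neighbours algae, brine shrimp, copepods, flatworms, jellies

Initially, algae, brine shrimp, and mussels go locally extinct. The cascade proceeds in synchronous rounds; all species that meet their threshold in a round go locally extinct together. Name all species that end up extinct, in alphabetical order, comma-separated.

algae, brine shrimp, copepods, diatoms, limpets, mussels

Round 1 — algae, brine shrimp, mussels go locally extinct (initial).
Round 2 — checking thresholds:
  copepods: 3 of 6 neighbours ≥ 1, goes locally extinct.
  diatoms: 2 of 6 neighbours ≥ 1, goes locally extinct.
  flatworms: 2 of 5 neighbours < 5, not yet.
  jellies: 1 of 4 neighbours < 4, not yet.
Round 3 — checking thresholds:
  flatworms: 4 of 5 neighbours < 5, not yet.
  jellies: 3 of 4 neighbours < 4, not yet.
  limpets: 1 of 1 neighbours ≥ 1, goes locally extinct.
Round 4 — no new extinctions; cascade stops.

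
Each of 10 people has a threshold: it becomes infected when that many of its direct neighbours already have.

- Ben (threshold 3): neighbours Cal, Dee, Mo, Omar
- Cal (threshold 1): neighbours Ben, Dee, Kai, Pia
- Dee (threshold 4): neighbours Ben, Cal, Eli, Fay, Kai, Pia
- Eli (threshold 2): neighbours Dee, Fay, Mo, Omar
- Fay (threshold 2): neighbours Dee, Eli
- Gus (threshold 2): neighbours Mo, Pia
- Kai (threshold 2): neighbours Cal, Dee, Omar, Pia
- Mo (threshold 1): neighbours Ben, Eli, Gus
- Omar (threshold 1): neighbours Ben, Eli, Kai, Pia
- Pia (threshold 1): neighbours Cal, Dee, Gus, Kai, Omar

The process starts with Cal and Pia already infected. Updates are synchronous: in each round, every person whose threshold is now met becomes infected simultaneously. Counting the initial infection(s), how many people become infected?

Round 1 — Cal, Pia become infected (initial).
Round 2 — checking thresholds:
  Ben: 1 of 4 neighbours < 3, below threshold.
  Dee: 2 of 6 neighbours < 4, below threshold.
  Gus: 1 of 2 neighbours < 2, below threshold.
  Kai: 2 of 4 neighbours ≥ 2, becomes infected.
  Omar: 1 of 4 neighbours ≥ 1, becomes infected.
Round 3 — no new infections; cascade stops.

4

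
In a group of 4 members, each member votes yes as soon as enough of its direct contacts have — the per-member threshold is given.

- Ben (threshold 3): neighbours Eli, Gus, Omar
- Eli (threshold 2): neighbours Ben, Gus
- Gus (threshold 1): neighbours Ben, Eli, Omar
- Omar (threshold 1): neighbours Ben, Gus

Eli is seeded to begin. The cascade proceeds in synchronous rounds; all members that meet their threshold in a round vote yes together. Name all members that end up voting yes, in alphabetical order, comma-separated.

Ben, Eli, Gus, Omar

Round 1 — Eli votes yes (initial).
Round 2 — checking thresholds:
  Ben: 1 of 3 neighbours < 3, below threshold.
  Gus: 1 of 3 neighbours ≥ 1, votes yes.
Round 3 — checking thresholds:
  Ben: 2 of 3 neighbours < 3, below threshold.
  Omar: 1 of 2 neighbours ≥ 1, votes yes.
Round 4 — checking thresholds:
  Ben: 3 of 3 neighbours ≥ 3, votes yes.
Round 5 — no new yes votes; cascade stops.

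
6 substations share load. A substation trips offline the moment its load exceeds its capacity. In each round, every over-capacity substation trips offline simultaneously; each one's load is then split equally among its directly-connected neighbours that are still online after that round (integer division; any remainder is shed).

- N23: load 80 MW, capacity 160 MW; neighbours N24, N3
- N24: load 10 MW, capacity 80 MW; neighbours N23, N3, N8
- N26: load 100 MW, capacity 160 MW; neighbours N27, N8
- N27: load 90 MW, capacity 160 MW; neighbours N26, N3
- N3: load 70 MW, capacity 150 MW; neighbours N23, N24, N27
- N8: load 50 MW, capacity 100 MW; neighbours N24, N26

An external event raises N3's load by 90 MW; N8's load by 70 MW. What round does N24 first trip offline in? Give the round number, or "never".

2

Round 1 — N3 at 160 > 150; N8 at 120 > 100. N3, N8 trip offline.
  N3 sheds 160 MW to N23, N24, N27: 53 each (1 lost).
    N23: 80+53 = 133 ≤ 160
    N24: 10+53 = 63 ≤ 80
    N27: 90+53 = 143 ≤ 160
  N8 sheds 120 MW to N24, N26: 60 each.
    N24: 63+60 = 123 > 80
    N26: 100+60 = 160 ≤ 160
Round 2 — N24 trips offline.
  N24 sheds 123 MW to N23: 123 each.
    N23: 133+123 = 256 > 160
Round 3 — N23 trips offline.
  N23 sheds 256 MW: no online neighbours, lost.
No further trips.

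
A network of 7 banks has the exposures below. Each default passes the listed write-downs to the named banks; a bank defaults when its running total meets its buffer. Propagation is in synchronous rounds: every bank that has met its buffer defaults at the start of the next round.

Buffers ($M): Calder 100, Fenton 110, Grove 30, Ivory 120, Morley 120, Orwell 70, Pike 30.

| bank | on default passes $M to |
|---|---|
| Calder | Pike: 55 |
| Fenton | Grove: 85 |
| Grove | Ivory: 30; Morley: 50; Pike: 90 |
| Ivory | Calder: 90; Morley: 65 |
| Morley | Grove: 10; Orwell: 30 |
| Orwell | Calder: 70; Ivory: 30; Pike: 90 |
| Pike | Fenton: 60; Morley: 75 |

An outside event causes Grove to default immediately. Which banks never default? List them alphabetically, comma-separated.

Calder, Fenton, Ivory, Orwell

Round 1 — Grove defaults (initial).
  Ivory: +30 → 30 < 120
  Morley: +50 → 50 < 120
  Pike: +90 → 90 ≥ 30
Round 2 — Pike defaults.
  Fenton: +60 → 60 < 110
  Morley: +75 → 125 ≥ 120
Round 3 — Morley defaults.
  Orwell: +30 → 30 < 70
No further defaults.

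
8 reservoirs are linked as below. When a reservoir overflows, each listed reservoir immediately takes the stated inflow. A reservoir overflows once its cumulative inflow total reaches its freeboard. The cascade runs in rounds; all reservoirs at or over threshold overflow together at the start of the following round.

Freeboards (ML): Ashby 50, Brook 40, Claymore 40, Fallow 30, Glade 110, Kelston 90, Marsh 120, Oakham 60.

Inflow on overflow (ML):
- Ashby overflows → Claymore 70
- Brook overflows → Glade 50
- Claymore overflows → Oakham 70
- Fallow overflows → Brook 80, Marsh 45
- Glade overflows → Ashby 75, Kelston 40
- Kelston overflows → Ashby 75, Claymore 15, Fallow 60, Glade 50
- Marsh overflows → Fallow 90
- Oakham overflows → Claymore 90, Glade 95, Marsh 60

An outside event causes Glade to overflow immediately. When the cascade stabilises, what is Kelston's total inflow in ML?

Round 1 — Glade overflows (initial).
  Ashby: +75 → 75 ≥ 50
  Kelston: +40 → 40 < 90
Round 2 — Ashby overflows.
  Claymore: +70 → 70 ≥ 40
Round 3 — Claymore overflows.
  Oakham: +70 → 70 ≥ 60
Round 4 — Oakham overflows.
  Marsh: +60 → 60 < 120
No further overflows.

40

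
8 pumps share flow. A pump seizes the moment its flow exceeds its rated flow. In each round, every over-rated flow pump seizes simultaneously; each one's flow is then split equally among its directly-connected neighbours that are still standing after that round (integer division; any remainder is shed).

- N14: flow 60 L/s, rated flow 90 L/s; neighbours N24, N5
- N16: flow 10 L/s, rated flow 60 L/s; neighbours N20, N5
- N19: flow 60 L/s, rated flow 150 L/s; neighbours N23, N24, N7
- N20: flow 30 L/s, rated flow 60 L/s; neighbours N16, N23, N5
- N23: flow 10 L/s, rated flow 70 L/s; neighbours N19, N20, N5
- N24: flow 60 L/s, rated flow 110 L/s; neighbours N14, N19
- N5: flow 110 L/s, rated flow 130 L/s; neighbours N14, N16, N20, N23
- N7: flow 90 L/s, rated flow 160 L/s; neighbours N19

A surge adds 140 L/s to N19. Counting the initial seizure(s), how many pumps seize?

7

Round 1 — N19 at 200 > 150. N19 seizes.
  N19 sheds 200 L/s to N23, N24, N7: 66 each (2 lost).
    N23: 10+66 = 76 > 70
    N24: 60+66 = 126 > 110
    N7: 90+66 = 156 ≤ 160
Round 2 — N23, N24 seize.
  N23 sheds 76 L/s to N20, N5: 38 each.
    N20: 30+38 = 68 > 60
    N5: 110+38 = 148 > 130
  N24 sheds 126 L/s to N14: 126 each.
    N14: 60+126 = 186 > 90
Round 3 — N14, N20, N5 seize.
  N14 sheds 186 L/s: no online neighbours, lost.
  N20 sheds 68 L/s to N16: 68 each.
    N16: 10+68 = 78 > 60
  N5 sheds 148 L/s to N16: 148 each.
    N16: 78+148 = 226 > 60
Round 4 — N16 seizes.
  N16 sheds 226 L/s: no online neighbours, lost.
No further seizures.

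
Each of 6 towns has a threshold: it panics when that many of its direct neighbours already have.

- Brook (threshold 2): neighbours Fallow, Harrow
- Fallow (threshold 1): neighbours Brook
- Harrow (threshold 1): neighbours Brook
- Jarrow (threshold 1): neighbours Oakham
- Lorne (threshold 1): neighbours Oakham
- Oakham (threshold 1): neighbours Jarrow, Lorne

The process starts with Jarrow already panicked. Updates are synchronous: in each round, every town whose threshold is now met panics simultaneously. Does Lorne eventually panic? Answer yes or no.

yes

Round 1 — Jarrow panics (initial).
Round 2 — checking thresholds:
  Oakham: 1 of 2 neighbours ≥ 1, panics.
Round 3 — checking thresholds:
  Lorne: 1 of 1 neighbours ≥ 1, panics.
Round 4 — no new panics; cascade stops.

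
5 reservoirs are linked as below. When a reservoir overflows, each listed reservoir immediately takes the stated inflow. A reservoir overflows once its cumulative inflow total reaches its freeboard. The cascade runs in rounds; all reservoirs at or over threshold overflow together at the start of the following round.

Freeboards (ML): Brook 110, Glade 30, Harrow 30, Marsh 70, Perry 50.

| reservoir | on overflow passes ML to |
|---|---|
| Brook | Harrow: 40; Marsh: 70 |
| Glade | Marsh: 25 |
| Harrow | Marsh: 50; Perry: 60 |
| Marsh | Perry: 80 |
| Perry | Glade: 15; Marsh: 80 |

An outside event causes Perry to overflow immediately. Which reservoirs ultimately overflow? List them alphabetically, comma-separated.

Marsh, Perry

Round 1 — Perry overflows (initial).
  Glade: +15 → 15 < 30
  Marsh: +80 → 80 ≥ 70
Round 2 — Marsh overflows.
No further overflows.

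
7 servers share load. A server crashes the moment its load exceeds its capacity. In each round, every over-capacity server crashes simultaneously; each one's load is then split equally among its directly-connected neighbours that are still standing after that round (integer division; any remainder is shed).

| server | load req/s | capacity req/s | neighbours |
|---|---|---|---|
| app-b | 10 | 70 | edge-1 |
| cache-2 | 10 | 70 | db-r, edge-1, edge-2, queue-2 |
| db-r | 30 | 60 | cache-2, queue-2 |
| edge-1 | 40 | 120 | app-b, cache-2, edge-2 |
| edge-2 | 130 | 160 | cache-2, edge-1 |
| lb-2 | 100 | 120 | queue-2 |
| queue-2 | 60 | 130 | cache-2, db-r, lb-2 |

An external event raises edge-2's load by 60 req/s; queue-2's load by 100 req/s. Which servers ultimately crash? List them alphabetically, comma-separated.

app-b, cache-2, db-r, edge-1, edge-2, lb-2, queue-2

Round 1 — edge-2 at 190 > 160; queue-2 at 160 > 130. edge-2, queue-2 crash.
  edge-2 sheds 190 req/s to cache-2, edge-1: 95 each.
    cache-2: 10+95 = 105 > 70
    edge-1: 40+95 = 135 > 120
  queue-2 sheds 160 req/s to cache-2, db-r, lb-2: 53 each (1 lost).
    cache-2: 105+53 = 158 > 70
    db-r: 30+53 = 83 > 60
    lb-2: 100+53 = 153 > 120
Round 2 — cache-2, db-r, edge-1, lb-2 crash.
  cache-2 sheds 158 req/s: no online neighbours, lost.
  db-r sheds 83 req/s: no online neighbours, lost.
  edge-1 sheds 135 req/s to app-b: 135 each.
    app-b: 10+135 = 145 > 70
  lb-2 sheds 153 req/s: no online neighbours, lost.
Round 3 — app-b crashes.
  app-b sheds 145 req/s: no online neighbours, lost.
No further crashes.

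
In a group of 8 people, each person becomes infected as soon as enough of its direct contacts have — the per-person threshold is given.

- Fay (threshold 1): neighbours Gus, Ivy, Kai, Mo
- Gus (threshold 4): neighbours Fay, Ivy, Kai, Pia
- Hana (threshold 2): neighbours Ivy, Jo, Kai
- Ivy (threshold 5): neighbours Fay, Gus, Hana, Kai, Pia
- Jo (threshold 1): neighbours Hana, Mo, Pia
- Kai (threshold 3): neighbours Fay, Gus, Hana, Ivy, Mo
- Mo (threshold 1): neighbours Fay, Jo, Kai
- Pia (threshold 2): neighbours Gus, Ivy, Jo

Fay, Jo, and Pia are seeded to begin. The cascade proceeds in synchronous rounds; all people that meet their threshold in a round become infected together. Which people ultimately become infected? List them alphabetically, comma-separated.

Fay, Jo, Mo, Pia

Round 1 — Fay, Jo, Pia become infected (initial).
Round 2 — checking thresholds:
  Gus: 2 of 4 neighbours < 4, not yet.
  Hana: 1 of 3 neighbours < 2, not yet.
  Ivy: 2 of 5 neighbours < 5, not yet.
  Kai: 1 of 5 neighbours < 3, not yet.
  Mo: 2 of 3 neighbours ≥ 1, becomes infected.
Round 3 — no new infections; cascade stops.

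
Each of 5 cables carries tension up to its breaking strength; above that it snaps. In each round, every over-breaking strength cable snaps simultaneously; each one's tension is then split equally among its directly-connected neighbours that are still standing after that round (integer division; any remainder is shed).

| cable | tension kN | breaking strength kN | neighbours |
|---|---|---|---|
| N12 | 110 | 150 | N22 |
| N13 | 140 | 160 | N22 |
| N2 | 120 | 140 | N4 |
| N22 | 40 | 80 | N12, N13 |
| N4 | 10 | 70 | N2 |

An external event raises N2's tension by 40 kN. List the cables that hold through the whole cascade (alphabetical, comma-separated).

N12, N13, N22

Round 1 — N2 at 160 > 140. N2 snaps.
  N2 sheds 160 kN to N4: 160 each.
    N4: 10+160 = 170 > 70
Round 2 — N4 snaps.
  N4 sheds 170 kN: no online neighbours, lost.
No further breaks.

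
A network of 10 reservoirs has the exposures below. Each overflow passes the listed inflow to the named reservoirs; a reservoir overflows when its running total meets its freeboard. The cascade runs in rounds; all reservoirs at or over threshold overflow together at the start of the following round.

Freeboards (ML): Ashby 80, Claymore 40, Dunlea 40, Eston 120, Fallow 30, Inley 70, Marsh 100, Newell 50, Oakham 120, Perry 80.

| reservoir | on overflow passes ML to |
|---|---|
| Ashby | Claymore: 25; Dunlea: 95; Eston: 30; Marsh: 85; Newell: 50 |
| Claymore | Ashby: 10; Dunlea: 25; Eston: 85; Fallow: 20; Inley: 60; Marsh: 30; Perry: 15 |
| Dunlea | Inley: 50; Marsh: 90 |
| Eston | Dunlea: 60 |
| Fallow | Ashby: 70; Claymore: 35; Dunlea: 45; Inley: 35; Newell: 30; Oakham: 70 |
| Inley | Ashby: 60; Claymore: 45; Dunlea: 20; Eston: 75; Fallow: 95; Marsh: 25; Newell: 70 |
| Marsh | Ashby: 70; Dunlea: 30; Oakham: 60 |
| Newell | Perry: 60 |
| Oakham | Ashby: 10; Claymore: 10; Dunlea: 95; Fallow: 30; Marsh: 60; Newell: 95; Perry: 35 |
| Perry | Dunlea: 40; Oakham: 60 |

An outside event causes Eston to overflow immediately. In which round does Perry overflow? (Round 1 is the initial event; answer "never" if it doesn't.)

never

Round 1 — Eston overflows (initial).
  Dunlea: +60 → 60 ≥ 40
Round 2 — Dunlea overflows.
  Inley: +50 → 50 < 70
  Marsh: +90 → 90 < 100
No further overflows.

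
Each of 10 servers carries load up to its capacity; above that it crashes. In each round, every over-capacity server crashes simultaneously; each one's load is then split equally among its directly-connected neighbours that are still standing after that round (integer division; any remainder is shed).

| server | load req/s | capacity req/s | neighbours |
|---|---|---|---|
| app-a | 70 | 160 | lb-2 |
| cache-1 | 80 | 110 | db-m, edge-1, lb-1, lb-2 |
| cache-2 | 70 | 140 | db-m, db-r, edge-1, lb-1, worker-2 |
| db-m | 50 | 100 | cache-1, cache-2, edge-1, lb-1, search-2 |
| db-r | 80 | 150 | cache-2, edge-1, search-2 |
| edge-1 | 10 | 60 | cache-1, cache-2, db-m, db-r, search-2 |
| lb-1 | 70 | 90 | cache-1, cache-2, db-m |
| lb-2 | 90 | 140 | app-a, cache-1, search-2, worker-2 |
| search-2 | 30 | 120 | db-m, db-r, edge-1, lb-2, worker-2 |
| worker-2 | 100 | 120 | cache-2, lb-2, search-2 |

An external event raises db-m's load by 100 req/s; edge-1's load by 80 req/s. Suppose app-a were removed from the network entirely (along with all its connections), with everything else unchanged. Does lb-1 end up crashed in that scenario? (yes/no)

yes

With app-a removed:
Round 1 — db-m at 150 > 100; edge-1 at 90 > 60. db-m, edge-1 crash.
  db-m sheds 150 req/s to cache-1, cache-2, lb-1, search-2: 37 each (2 lost).
    cache-1: 80+37 = 117 > 110
    cache-2: 70+37 = 107 ≤ 140
    lb-1: 70+37 = 107 > 90
    search-2: 30+37 = 67 ≤ 120
  edge-1 sheds 90 req/s to cache-1, cache-2, db-r, search-2: 22 each (2 lost).
    cache-1: 117+22 = 139 > 110
    cache-2: 107+22 = 129 ≤ 140
    db-r: 80+22 = 102 ≤ 150
    search-2: 67+22 = 89 ≤ 120
Round 2 — cache-1, lb-1 crash.
  cache-1 sheds 139 req/s to lb-2: 139 each.
    lb-2: 90+139 = 229 > 140
  lb-1 sheds 107 req/s to cache-2: 107 each.
    cache-2: 129+107 = 236 > 140
Round 3 — cache-2, lb-2 crash.
  cache-2 sheds 236 req/s to db-r, worker-2: 118 each.
    db-r: 102+118 = 220 > 150
    worker-2: 100+118 = 218 > 120
  lb-2 sheds 229 req/s to search-2, worker-2: 114 each (1 lost).
    search-2: 89+114 = 203 > 120
    worker-2: 218+114 = 332 > 120
Round 4 — db-r, search-2, worker-2 crash.
  db-r sheds 220 req/s: no online neighbours, lost.
  search-2 sheds 203 req/s: no online neighbours, lost.
  worker-2 sheds 332 req/s: no online neighbours, lost.
No further crashes.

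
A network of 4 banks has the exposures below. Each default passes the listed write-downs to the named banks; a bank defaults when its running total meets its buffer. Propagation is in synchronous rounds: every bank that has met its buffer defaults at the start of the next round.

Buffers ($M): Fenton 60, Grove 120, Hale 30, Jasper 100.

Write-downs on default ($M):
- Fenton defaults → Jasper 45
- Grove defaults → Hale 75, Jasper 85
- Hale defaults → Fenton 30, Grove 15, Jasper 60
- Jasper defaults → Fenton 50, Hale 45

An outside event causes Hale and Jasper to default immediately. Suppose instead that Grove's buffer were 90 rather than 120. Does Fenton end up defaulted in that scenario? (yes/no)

With Grove's buffer at 90:
Round 1 — Hale, Jasper default (initial).
  Fenton: +30+50 → 80 ≥ 60
  Grove: +15 → 15 < 90
Round 2 — Fenton defaults.
No further defaults.

yes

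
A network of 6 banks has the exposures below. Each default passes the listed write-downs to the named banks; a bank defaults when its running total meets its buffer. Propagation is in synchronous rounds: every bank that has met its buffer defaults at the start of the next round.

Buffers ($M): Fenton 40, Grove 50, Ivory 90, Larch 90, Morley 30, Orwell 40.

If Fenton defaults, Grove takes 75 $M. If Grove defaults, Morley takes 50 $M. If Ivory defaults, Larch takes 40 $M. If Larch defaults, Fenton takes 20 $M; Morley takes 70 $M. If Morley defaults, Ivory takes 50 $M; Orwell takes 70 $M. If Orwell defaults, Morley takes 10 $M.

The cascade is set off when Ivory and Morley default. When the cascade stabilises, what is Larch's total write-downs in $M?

Round 1 — Ivory, Morley default (initial).
  Larch: +40 → 40 < 90
  Orwell: +70 → 70 ≥ 40
Round 2 — Orwell defaults.
No further defaults.

40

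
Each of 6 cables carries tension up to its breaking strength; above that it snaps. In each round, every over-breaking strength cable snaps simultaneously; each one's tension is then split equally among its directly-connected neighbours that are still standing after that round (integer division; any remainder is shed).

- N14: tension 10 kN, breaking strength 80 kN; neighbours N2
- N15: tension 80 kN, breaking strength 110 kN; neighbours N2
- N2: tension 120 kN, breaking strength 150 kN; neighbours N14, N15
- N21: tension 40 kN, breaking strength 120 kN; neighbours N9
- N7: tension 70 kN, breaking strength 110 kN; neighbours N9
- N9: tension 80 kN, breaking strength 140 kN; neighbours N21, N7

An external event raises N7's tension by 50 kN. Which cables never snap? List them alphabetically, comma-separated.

Round 1 — N7 at 120 > 110. N7 snaps.
  N7 sheds 120 kN to N9: 120 each.
    N9: 80+120 = 200 > 140
Round 2 — N9 snaps.
  N9 sheds 200 kN to N21: 200 each.
    N21: 40+200 = 240 > 120
Round 3 — N21 snaps.
  N21 sheds 240 kN: no online neighbours, lost.
No further breaks.

N14, N15, N2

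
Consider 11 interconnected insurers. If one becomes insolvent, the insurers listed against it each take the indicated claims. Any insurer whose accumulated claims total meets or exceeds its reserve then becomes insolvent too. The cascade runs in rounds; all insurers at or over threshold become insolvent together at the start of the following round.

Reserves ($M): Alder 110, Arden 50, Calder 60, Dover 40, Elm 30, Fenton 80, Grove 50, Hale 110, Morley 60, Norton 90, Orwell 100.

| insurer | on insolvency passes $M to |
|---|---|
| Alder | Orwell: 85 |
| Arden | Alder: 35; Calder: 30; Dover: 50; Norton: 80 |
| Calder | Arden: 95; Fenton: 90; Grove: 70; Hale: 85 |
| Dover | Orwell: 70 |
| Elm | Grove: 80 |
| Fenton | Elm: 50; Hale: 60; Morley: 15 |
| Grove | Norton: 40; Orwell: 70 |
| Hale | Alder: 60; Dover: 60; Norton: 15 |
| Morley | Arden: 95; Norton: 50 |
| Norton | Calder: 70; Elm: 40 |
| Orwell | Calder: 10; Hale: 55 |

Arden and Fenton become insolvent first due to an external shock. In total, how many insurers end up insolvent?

Round 1 — Arden, Fenton become insolvent (initial).
  Alder: +35 → 35 < 110
  Calder: +30 → 30 < 60
  Dover: +50 → 50 ≥ 40
  Elm: +50 → 50 ≥ 30
  Hale: +60 → 60 < 110
  Morley: +15 → 15 < 60
  Norton: +80 → 80 < 90
Round 2 — Dover, Elm become insolvent.
  Grove: +80 → 80 ≥ 50
  Orwell: +70 → 70 < 100
Round 3 — Grove becomes insolvent.
  Norton: +40 → 120 ≥ 90
  Orwell: +70 → 140 ≥ 100
Round 4 — Norton, Orwell become insolvent.
  Calder: +70+10 → 110 ≥ 60
  Hale: +55 → 115 ≥ 110
Round 5 — Calder, Hale become insolvent.
  Alder: +60 → 95 < 110
No further insolvencies.

9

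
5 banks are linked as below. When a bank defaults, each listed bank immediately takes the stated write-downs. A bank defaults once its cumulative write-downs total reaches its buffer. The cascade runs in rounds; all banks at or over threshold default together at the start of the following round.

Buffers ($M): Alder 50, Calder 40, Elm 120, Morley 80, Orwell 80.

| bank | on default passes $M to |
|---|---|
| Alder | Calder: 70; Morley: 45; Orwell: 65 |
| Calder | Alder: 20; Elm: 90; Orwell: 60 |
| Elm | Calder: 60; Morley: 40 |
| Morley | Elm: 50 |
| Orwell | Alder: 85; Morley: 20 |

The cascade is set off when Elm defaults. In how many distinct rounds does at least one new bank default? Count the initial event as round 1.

Round 1 — Elm defaults (initial).
  Calder: +60 → 60 ≥ 40
  Morley: +40 → 40 < 80
Round 2 — Calder defaults.
  Alder: +20 → 20 < 50
  Orwell: +60 → 60 < 80
No further defaults.

2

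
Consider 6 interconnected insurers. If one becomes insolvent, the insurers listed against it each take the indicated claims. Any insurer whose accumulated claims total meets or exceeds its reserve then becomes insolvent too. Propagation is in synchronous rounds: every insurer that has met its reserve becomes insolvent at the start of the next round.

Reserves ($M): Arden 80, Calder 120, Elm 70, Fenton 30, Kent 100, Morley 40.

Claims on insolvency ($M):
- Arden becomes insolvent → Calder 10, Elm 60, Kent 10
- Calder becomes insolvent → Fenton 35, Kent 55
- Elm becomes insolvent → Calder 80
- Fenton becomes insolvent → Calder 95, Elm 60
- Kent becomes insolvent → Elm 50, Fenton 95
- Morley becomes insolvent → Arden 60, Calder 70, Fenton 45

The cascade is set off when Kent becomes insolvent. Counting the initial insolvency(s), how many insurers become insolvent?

4

Round 1 — Kent becomes insolvent (initial).
  Elm: +50 → 50 < 70
  Fenton: +95 → 95 ≥ 30
Round 2 — Fenton becomes insolvent.
  Calder: +95 → 95 < 120
  Elm: +60 → 110 ≥ 70
Round 3 — Elm becomes insolvent.
  Calder: +80 → 175 ≥ 120
Round 4 — Calder becomes insolvent.
No further insolvencies.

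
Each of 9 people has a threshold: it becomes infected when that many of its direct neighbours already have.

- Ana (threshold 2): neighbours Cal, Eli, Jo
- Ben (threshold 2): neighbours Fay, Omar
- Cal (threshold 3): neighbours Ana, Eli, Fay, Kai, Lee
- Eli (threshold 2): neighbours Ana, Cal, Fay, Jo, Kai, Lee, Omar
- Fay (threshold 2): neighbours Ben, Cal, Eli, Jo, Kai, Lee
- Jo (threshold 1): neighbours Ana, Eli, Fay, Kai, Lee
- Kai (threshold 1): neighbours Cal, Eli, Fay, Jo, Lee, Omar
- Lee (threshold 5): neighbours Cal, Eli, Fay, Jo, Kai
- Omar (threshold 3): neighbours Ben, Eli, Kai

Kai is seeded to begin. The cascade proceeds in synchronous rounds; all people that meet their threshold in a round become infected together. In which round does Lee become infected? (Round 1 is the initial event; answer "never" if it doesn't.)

Round 1 — Kai becomes infected (initial).
Round 2 — checking thresholds:
  Cal: 1 of 5 neighbours < 3, not yet.
  Eli: 1 of 7 neighbours < 2, not yet.
  Fay: 1 of 6 neighbours < 2, not yet.
  Jo: 1 of 5 neighbours ≥ 1, becomes infected.
  Lee: 1 of 5 neighbours < 5, not yet.
  Omar: 1 of 3 neighbours < 3, not yet.
Round 3 — checking thresholds:
  Ana: 1 of 3 neighbours < 2, not yet.
  Cal: 1 of 5 neighbours < 3, not yet.
  Eli: 2 of 7 neighbours ≥ 2, becomes infected.
  Fay: 2 of 6 neighbours ≥ 2, becomes infected.
  Lee: 2 of 5 neighbours < 5, not yet.
  Omar: 1 of 3 neighbours < 3, not yet.
Round 4 — checking thresholds:
  Ana: 2 of 3 neighbours ≥ 2, becomes infected.
  Ben: 1 of 2 neighbours < 2, not yet.
  Cal: 3 of 5 neighbours ≥ 3, becomes infected.
  Lee: 4 of 5 neighbours < 5, not yet.
  Omar: 2 of 3 neighbours < 3, not yet.
Round 5 — checking thresholds:
  Ben: 1 of 2 neighbours < 2, not yet.
  Lee: 5 of 5 neighbours ≥ 5, becomes infected.
  Omar: 2 of 3 neighbours < 3, not yet.
Round 6 — no new infections; cascade stops.

5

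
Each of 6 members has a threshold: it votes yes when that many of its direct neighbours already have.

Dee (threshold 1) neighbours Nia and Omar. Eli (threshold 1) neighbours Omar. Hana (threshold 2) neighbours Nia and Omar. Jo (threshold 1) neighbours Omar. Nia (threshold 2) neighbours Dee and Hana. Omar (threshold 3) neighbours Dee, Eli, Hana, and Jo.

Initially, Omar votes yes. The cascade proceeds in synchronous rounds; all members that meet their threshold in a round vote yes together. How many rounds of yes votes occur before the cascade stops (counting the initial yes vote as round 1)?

2

Round 1 — Omar votes yes (initial).
Round 2 — checking thresholds:
  Dee: 1 of 2 neighbours ≥ 1, votes yes.
  Eli: 1 of 1 neighbours ≥ 1, votes yes.
  Hana: 1 of 2 neighbours < 2, below threshold.
  Jo: 1 of 1 neighbours ≥ 1, votes yes.
Round 3 — no new yes votes; cascade stops.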